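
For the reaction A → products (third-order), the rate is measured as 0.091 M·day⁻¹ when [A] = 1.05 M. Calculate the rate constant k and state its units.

0.07861 M⁻²·day⁻¹

Step 1: rate = k[A]^3, so k = rate / [A]^3.
Step 2: k = 0.091 / (1.05)^3 = 0.091 / 1.158.
Step 3: k = 0.07861 M⁻²·day⁻¹.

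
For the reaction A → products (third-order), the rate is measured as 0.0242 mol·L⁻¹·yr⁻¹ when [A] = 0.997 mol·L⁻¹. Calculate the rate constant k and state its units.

0.02442 (mol·L⁻¹)⁻²·yr⁻¹

Step 1: rate = k[A]^3, so k = rate / [A]^3.
Step 2: k = 0.0242 / (0.997)^3 = 0.0242 / 0.991.
Step 3: k = 0.02442 (mol·L⁻¹)⁻²·yr⁻¹.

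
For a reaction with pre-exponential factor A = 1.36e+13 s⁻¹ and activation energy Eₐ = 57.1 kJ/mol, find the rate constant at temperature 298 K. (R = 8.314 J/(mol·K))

1.33e+03 s⁻¹

Step 1: Use the Arrhenius equation: k = A × exp(-Eₐ/RT)
Step 2: Convert Eₐ to J/mol: 57.1 kJ/mol = 57100 J/mol
Step 3: Calculate the exponent: -Eₐ/(RT) = -57100/(8.314 × 298) = -23.04676
Step 4: k = 1.36e+13 × exp(-23.04676)
Step 5: k = 1.36e+13 × 9.79308e-11 = 1.3319e+03 s⁻¹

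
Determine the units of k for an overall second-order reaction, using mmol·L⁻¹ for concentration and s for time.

(mmol·L⁻¹)⁻¹·s⁻¹

Step 1: For overall order n, rate = k × (concentration)^n.
Step 2: Rate has units mmol·L⁻¹·s⁻¹; concentration term has units (mmol·L⁻¹)^2.
Step 3: k = rate / (concentration)^n, so units of k = (mmol·L⁻¹)^(1-2)·s⁻¹ = (mmol·L⁻¹)⁻¹·s⁻¹.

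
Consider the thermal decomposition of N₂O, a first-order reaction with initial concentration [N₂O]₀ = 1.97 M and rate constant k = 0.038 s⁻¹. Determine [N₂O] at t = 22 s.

0.8539 M

Step 1: For a first-order reaction: [N₂O] = [N₂O]₀ × e^(-kt)
Step 2: [N₂O] = 1.97 × e^(-0.038 × 22)
Step 3: [N₂O] = 1.97 × e^(-0.836)
Step 4: [N₂O] = 1.97 × 0.433441 = 0.8539 M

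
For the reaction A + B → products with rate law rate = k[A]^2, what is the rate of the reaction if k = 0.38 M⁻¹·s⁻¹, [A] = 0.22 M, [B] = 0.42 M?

0.01839 M/s

Step 1: The rate law is rate = k[A]^2
Step 2: Note that the rate does not depend on [B] (zero order in B).
Step 3: rate = 0.38 × (0.22)^2 = 0.018392 M/s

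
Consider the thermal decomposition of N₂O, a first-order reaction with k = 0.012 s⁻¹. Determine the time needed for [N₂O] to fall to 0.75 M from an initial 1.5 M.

57.76 s

Step 1: For first-order: t = ln([N₂O]₀/[N₂O])/k
Step 2: t = ln(1.5/0.75)/0.012
Step 3: t = ln(2)/0.012
Step 4: t = 0.6931/0.012 = 57.76 s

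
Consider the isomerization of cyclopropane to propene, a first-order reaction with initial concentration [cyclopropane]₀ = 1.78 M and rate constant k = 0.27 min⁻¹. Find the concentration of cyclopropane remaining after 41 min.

2.772e-05 M

Step 1: For a first-order reaction: [cyclopropane] = [cyclopropane]₀ × e^(-kt)
Step 2: [cyclopropane] = 1.78 × e^(-0.27 × 41)
Step 3: [cyclopropane] = 1.78 × e^(-11.07)
Step 4: [cyclopropane] = 1.78 × 1.55726e-05 = 2.772e-05 M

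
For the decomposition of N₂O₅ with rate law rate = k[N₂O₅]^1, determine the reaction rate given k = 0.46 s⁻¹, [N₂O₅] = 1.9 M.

0.874 M/s

Step 1: Identify the rate law: rate = k[N₂O₅]^1
Step 2: Substitute values: rate = 0.46 × (1.9)^1
Step 3: Calculate: rate = 0.46 × 1.9 = 0.874 M/s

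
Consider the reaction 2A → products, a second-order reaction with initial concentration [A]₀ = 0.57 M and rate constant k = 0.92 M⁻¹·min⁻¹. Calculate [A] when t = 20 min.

0.04962 M

Step 1: For a second-order reaction: 1/[A] = 1/[A]₀ + kt
Step 2: 1/[A] = 1/0.57 + 0.92 × 20
Step 3: 1/[A] = 1.754 + 18.4 = 20.15
Step 4: [A] = 1/20.15 = 0.04962 M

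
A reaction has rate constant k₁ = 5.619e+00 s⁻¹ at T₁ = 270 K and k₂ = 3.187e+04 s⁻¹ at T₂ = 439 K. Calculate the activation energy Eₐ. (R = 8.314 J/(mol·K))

50.4 kJ/mol

Step 1: Use the two-temperature Arrhenius form: ln(k₂/k₁) = -Eₐ/R × (1/T₂ - 1/T₁)
Step 2: ln(k₂/k₁) = ln(3.187e+04/5.619e+00) = ln(5671.83) = 8.64327
Step 3: 1/T₂ - 1/T₁ = 1/439 - 1/270 = -1.425799e-03 K⁻¹
Step 4: Eₐ = -R × ln(k₂/k₁) / (1/T₂ - 1/T₁) = -8.314 × 8.64327 / -1.425799e-03
Step 5: Eₐ = 5.0400e+04 J/mol = 50.4 kJ/mol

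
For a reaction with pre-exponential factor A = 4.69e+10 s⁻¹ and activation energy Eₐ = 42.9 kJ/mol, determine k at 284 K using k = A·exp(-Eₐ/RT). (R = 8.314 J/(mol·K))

6.03e+02 s⁻¹

Step 1: Use the Arrhenius equation: k = A × exp(-Eₐ/RT)
Step 2: Convert Eₐ to J/mol: 42.9 kJ/mol = 42900 J/mol
Step 3: Calculate the exponent: -Eₐ/(RT) = -42900/(8.314 × 284) = -18.16891
Step 4: k = 4.69e+10 × exp(-18.16891)
Step 5: k = 4.69e+10 × 1.28630e-08 = 6.0327e+02 s⁻¹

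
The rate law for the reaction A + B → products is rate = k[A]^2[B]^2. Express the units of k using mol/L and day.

(mol/L)⁻³·day⁻¹

Step 1: Overall order = 2 + 2 = 4.
Step 2: rate has units mol/L·day⁻¹; [A]^2[B]^2 has units (mol/L)^4.
Step 3: k = rate/([A]^2[B]^2), so units of k = (mol/L)^(1-4)·day⁻¹ = (mol/L)⁻³·day⁻¹.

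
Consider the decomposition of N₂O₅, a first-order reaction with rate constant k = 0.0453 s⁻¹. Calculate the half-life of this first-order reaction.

15.3 s

Step 1: For a first-order reaction, t₁/₂ = ln(2)/k
Step 2: t₁/₂ = ln(2)/0.0453
Step 3: t₁/₂ = 0.6931/0.0453 = 15.3 s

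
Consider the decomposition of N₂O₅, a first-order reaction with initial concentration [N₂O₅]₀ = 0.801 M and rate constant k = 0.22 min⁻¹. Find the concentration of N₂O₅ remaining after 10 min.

0.08875 M

Step 1: For a first-order reaction: [N₂O₅] = [N₂O₅]₀ × e^(-kt)
Step 2: [N₂O₅] = 0.801 × e^(-0.22 × 10)
Step 3: [N₂O₅] = 0.801 × e^(-2.2)
Step 4: [N₂O₅] = 0.801 × 0.110803 = 0.08875 M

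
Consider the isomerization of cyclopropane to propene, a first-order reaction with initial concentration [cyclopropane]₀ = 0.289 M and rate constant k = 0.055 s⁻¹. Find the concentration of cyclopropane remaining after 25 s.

0.07307 M

Step 1: For a first-order reaction: [cyclopropane] = [cyclopropane]₀ × e^(-kt)
Step 2: [cyclopropane] = 0.289 × e^(-0.055 × 25)
Step 3: [cyclopropane] = 0.289 × e^(-1.375)
Step 4: [cyclopropane] = 0.289 × 0.25284 = 0.07307 M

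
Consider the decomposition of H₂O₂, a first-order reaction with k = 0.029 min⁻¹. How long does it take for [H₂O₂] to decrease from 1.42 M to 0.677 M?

25.54 min

Step 1: For first-order: t = ln([H₂O₂]₀/[H₂O₂])/k
Step 2: t = ln(1.42/0.677)/0.029
Step 3: t = ln(2.097)/0.029
Step 4: t = 0.7407/0.029 = 25.54 min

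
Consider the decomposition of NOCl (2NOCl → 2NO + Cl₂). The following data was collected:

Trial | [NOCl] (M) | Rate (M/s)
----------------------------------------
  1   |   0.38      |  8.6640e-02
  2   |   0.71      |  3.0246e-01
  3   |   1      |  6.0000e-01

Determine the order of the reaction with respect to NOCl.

second order (2)

Step 1: Compare trials to find order n where rate₂/rate₁ = ([NOCl]₂/[NOCl]₁)^n
Step 2: rate₂/rate₁ = 3.0246e-01/8.6640e-02 = 3.491
Step 3: [NOCl]₂/[NOCl]₁ = 0.71/0.38 = 1.868
Step 4: n = ln(3.491)/ln(1.868) = 2.00 ≈ 2
Step 5: The reaction is second order in NOCl.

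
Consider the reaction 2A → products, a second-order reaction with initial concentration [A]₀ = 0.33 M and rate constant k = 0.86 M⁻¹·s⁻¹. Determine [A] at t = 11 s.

0.08006 M

Step 1: For a second-order reaction: 1/[A] = 1/[A]₀ + kt
Step 2: 1/[A] = 1/0.33 + 0.86 × 11
Step 3: 1/[A] = 3.03 + 9.46 = 12.49
Step 4: [A] = 1/12.49 = 0.08006 M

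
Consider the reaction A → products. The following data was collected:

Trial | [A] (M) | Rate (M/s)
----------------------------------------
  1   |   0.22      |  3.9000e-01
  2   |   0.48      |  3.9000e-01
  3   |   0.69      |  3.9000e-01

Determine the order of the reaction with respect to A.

zeroth order (0)

Step 1: Compare trials - when concentration changes, rate stays constant.
Step 2: rate₂/rate₁ = 3.9000e-01/3.9000e-01 = 1
Step 3: [A]₂/[A]₁ = 0.48/0.22 = 2.182
Step 4: Since rate ratio ≈ (conc ratio)^0, the reaction is zeroth order.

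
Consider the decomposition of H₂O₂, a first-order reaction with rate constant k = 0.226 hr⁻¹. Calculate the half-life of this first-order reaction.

3.067 hr

Step 1: For a first-order reaction, t₁/₂ = ln(2)/k
Step 2: t₁/₂ = ln(2)/0.226
Step 3: t₁/₂ = 0.6931/0.226 = 3.067 hr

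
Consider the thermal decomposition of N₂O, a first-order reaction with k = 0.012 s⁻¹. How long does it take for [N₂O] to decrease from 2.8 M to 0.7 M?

115.5 s

Step 1: For first-order: t = ln([N₂O]₀/[N₂O])/k
Step 2: t = ln(2.8/0.7)/0.012
Step 3: t = ln(4)/0.012
Step 4: t = 1.386/0.012 = 115.5 s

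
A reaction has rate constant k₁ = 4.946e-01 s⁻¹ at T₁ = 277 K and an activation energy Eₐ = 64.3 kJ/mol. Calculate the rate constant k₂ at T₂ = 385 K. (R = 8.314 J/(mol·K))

1.247e+03 s⁻¹

Step 1: Use the two-temperature Arrhenius form: ln(k₂/k₁) = -Eₐ/R × (1/T₂ - 1/T₁)
Step 2: Convert Eₐ to J/mol: 64.3 kJ/mol = 64300 J/mol
Step 3: 1/T₂ - 1/T₁ = 1/385 - 1/277 = -1.012706e-03 K⁻¹
Step 4: ln(k₂/k₁) = -64300/8.314 × -1.012706e-03 = 7.83221
Step 5: k₂ = k₁ × exp(7.83221) = 4.946e-01 × 2.52049e+03 = 1.247e+03 s⁻¹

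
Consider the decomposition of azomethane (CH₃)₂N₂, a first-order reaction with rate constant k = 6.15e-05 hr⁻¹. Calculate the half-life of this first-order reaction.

1.127e+04 hr

Step 1: For a first-order reaction, t₁/₂ = ln(2)/k
Step 2: t₁/₂ = ln(2)/6.15e-05
Step 3: t₁/₂ = 0.6931/6.15e-05 = 1.127e+04 hr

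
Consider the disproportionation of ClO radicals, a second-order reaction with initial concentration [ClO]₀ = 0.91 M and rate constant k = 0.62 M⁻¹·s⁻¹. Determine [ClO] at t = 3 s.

0.338 M

Step 1: For a second-order reaction: 1/[ClO] = 1/[ClO]₀ + kt
Step 2: 1/[ClO] = 1/0.91 + 0.62 × 3
Step 3: 1/[ClO] = 1.099 + 1.86 = 2.959
Step 4: [ClO] = 1/2.959 = 0.338 M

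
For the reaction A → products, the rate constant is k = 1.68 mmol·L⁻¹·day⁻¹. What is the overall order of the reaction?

zeroth order (0)

Step 1: The units of k for an nth-order reaction are (concentration)^(1-n)·(time)⁻¹.
Step 2: Here k has units mmol·L⁻¹·day⁻¹, so the concentration exponent is 1.
Step 3: 1 - n = 1 ⇒ n = 0. The reaction is zeroth order.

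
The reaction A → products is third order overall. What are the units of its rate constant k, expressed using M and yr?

M⁻²·yr⁻¹

Step 1: For overall order n, rate = k × (concentration)^n.
Step 2: Rate has units M·yr⁻¹; concentration term has units M^3.
Step 3: k = rate / (concentration)^n, so units of k = M^(1-3)·yr⁻¹ = M⁻²·yr⁻¹.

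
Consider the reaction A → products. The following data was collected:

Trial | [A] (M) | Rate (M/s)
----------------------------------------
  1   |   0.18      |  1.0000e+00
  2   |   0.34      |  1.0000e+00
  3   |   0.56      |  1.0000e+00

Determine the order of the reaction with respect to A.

zeroth order (0)

Step 1: Compare trials - when concentration changes, rate stays constant.
Step 2: rate₂/rate₁ = 1.0000e+00/1.0000e+00 = 1
Step 3: [A]₂/[A]₁ = 0.34/0.18 = 1.889
Step 4: Since rate ratio ≈ (conc ratio)^0, the reaction is zeroth order.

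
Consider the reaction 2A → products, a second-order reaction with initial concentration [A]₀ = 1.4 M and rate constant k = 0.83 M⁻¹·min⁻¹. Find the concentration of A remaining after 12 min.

0.09368 M

Step 1: For a second-order reaction: 1/[A] = 1/[A]₀ + kt
Step 2: 1/[A] = 1/1.4 + 0.83 × 12
Step 3: 1/[A] = 0.7143 + 9.96 = 10.67
Step 4: [A] = 1/10.67 = 0.09368 M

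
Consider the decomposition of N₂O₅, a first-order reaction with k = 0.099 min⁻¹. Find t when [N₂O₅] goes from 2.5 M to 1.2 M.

7.414 min

Step 1: For first-order: t = ln([N₂O₅]₀/[N₂O₅])/k
Step 2: t = ln(2.5/1.2)/0.099
Step 3: t = ln(2.083)/0.099
Step 4: t = 0.734/0.099 = 7.414 min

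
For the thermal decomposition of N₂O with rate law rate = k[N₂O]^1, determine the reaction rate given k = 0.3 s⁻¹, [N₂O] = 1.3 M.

0.39 M/s

Step 1: Identify the rate law: rate = k[N₂O]^1
Step 2: Substitute values: rate = 0.3 × (1.3)^1
Step 3: Calculate: rate = 0.3 × 1.3 = 0.39 M/s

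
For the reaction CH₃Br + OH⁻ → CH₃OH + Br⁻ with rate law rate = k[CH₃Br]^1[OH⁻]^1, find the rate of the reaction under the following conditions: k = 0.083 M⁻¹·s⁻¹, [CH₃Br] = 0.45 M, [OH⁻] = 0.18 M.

0.006723 M/s

Step 1: The rate law is rate = k[CH₃Br]^1[OH⁻]^1
Step 2: Substitute: rate = 0.083 × (0.45)^1 × (0.18)^1
Step 3: rate = 0.083 × 0.45 × 0.18 = 0.006723 M/s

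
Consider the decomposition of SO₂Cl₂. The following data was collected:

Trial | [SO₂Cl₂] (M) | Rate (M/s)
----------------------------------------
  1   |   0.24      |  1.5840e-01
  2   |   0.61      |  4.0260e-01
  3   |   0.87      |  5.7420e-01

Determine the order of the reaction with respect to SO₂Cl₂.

first order (1)

Step 1: Compare trials to find order n where rate₂/rate₁ = ([SO₂Cl₂]₂/[SO₂Cl₂]₁)^n
Step 2: rate₂/rate₁ = 4.0260e-01/1.5840e-01 = 2.542
Step 3: [SO₂Cl₂]₂/[SO₂Cl₂]₁ = 0.61/0.24 = 2.542
Step 4: n = ln(2.542)/ln(2.542) = 1.00 ≈ 1
Step 5: The reaction is first order in SO₂Cl₂.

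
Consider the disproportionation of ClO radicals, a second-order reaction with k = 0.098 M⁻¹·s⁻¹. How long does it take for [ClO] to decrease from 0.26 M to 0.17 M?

20.78 s

Step 1: For second-order: t = (1/[ClO] - 1/[ClO]₀)/k
Step 2: t = (1/0.17 - 1/0.26)/0.098
Step 3: t = (5.882 - 3.846)/0.098
Step 4: t = 2.036/0.098 = 20.78 s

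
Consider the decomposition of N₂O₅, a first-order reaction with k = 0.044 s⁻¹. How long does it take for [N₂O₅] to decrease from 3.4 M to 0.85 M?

31.51 s

Step 1: For first-order: t = ln([N₂O₅]₀/[N₂O₅])/k
Step 2: t = ln(3.4/0.85)/0.044
Step 3: t = ln(4)/0.044
Step 4: t = 1.386/0.044 = 31.51 s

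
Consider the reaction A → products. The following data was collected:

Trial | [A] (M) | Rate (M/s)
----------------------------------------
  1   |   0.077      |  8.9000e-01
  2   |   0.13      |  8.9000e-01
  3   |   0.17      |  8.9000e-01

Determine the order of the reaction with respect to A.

zeroth order (0)

Step 1: Compare trials - when concentration changes, rate stays constant.
Step 2: rate₂/rate₁ = 8.9000e-01/8.9000e-01 = 1
Step 3: [A]₂/[A]₁ = 0.13/0.077 = 1.688
Step 4: Since rate ratio ≈ (conc ratio)^0, the reaction is zeroth order.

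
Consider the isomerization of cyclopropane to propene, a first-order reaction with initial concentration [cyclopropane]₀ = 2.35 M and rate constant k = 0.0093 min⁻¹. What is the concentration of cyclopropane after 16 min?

2.025 M

Step 1: For a first-order reaction: [cyclopropane] = [cyclopropane]₀ × e^(-kt)
Step 2: [cyclopropane] = 2.35 × e^(-0.0093 × 16)
Step 3: [cyclopropane] = 2.35 × e^(-0.1488)
Step 4: [cyclopropane] = 2.35 × 0.861741 = 2.025 M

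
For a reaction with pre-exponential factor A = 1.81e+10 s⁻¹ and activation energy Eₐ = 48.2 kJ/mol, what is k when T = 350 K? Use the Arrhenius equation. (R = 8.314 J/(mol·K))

1.16e+03 s⁻¹

Step 1: Use the Arrhenius equation: k = A × exp(-Eₐ/RT)
Step 2: Convert Eₐ to J/mol: 48.2 kJ/mol = 48200 J/mol
Step 3: Calculate the exponent: -Eₐ/(RT) = -48200/(8.314 × 350) = -16.56414
Step 4: k = 1.81e+10 × exp(-16.56414)
Step 5: k = 1.81e+10 × 6.40155e-08 = 1.1587e+03 s⁻¹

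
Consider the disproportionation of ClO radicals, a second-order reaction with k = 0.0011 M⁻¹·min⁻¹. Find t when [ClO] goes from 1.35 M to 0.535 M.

1026 min

Step 1: For second-order: t = (1/[ClO] - 1/[ClO]₀)/k
Step 2: t = (1/0.535 - 1/1.35)/0.0011
Step 3: t = (1.869 - 0.7407)/0.0011
Step 4: t = 1.128/0.0011 = 1026 min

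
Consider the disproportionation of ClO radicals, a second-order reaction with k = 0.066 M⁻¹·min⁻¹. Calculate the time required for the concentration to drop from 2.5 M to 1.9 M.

1.914 min

Step 1: For second-order: t = (1/[ClO] - 1/[ClO]₀)/k
Step 2: t = (1/1.9 - 1/2.5)/0.066
Step 3: t = (0.5263 - 0.4)/0.066
Step 4: t = 0.1263/0.066 = 1.914 min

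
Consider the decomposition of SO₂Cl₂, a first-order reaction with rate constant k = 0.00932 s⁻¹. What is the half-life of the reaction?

74.37 s

Step 1: For a first-order reaction, t₁/₂ = ln(2)/k
Step 2: t₁/₂ = ln(2)/0.00932
Step 3: t₁/₂ = 0.6931/0.00932 = 74.37 s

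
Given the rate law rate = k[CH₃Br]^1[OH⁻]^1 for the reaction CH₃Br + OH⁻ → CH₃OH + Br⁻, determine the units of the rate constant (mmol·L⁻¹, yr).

(mmol·L⁻¹)⁻¹·yr⁻¹

Step 1: Overall order = 1 + 1 = 2.
Step 2: rate has units mmol·L⁻¹·yr⁻¹; [CH₃Br]^1[OH⁻]^1 has units (mmol·L⁻¹)^2.
Step 3: k = rate/([CH₃Br]^1[OH⁻]^1), so units of k = (mmol·L⁻¹)^(1-2)·yr⁻¹ = (mmol·L⁻¹)⁻¹·yr⁻¹.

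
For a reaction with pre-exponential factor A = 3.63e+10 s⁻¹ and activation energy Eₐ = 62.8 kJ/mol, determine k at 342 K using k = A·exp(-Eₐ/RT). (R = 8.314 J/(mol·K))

9.29e+00 s⁻¹

Step 1: Use the Arrhenius equation: k = A × exp(-Eₐ/RT)
Step 2: Convert Eₐ to J/mol: 62.8 kJ/mol = 62800 J/mol
Step 3: Calculate the exponent: -Eₐ/(RT) = -62800/(8.314 × 342) = -22.08633
Step 4: k = 3.63e+10 × exp(-22.08633)
Step 5: k = 3.63e+10 × 2.55876e-10 = 9.2883e+00 s⁻¹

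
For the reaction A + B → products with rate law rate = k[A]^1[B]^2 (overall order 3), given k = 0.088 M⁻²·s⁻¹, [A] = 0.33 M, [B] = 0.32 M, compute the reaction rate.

0.002974 M/s

Step 1: The rate law is rate = k[A]^1[B]^2, overall order = 1+2 = 3
Step 2: Substitute values: rate = 0.088 × (0.33)^1 × (0.32)^2
Step 3: rate = 0.088 × 0.33 × 0.1024 = 0.0029737 M/s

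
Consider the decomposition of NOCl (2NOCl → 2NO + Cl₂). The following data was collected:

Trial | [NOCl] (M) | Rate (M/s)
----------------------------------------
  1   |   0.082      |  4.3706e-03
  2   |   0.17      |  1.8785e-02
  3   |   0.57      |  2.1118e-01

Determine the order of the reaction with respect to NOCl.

second order (2)

Step 1: Compare trials to find order n where rate₂/rate₁ = ([NOCl]₂/[NOCl]₁)^n
Step 2: rate₂/rate₁ = 1.8785e-02/4.3706e-03 = 4.298
Step 3: [NOCl]₂/[NOCl]₁ = 0.17/0.082 = 2.073
Step 4: n = ln(4.298)/ln(2.073) = 2.00 ≈ 2
Step 5: The reaction is second order in NOCl.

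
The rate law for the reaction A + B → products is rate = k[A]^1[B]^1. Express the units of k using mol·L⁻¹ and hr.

(mol·L⁻¹)⁻¹·hr⁻¹

Step 1: Overall order = 1 + 1 = 2.
Step 2: rate has units mol·L⁻¹·hr⁻¹; [A]^1[B]^1 has units (mol·L⁻¹)^2.
Step 3: k = rate/([A]^1[B]^1), so units of k = (mol·L⁻¹)^(1-2)·hr⁻¹ = (mol·L⁻¹)⁻¹·hr⁻¹.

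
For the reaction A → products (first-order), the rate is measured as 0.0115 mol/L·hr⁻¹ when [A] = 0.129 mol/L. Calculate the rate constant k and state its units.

0.08915 hr⁻¹

Step 1: rate = k[A]^1, so k = rate / [A]^1.
Step 2: k = 0.0115 / (0.129)^1 = 0.0115 / 0.129.
Step 3: k = 0.08915 hr⁻¹.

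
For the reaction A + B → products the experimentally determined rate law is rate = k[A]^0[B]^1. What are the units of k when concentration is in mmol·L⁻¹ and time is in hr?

hr⁻¹

Step 1: Overall order = 0 + 1 = 1.
Step 2: rate has units mmol·L⁻¹·hr⁻¹; [A]^0[B]^1 has units (mmol·L⁻¹)^1.
Step 3: k = rate/([A]^0[B]^1), so units of k = (mmol·L⁻¹)^(1-1)·hr⁻¹ = hr⁻¹.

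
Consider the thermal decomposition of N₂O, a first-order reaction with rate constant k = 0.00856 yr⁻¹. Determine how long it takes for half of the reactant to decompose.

80.98 yr

Step 1: For a first-order reaction, t₁/₂ = ln(2)/k
Step 2: t₁/₂ = ln(2)/0.00856
Step 3: t₁/₂ = 0.6931/0.00856 = 80.98 yr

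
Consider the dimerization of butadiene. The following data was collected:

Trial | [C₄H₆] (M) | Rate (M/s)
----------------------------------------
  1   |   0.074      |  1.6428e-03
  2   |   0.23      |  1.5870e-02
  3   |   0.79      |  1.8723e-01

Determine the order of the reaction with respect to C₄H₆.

second order (2)

Step 1: Compare trials to find order n where rate₂/rate₁ = ([C₄H₆]₂/[C₄H₆]₁)^n
Step 2: rate₂/rate₁ = 1.5870e-02/1.6428e-03 = 9.66
Step 3: [C₄H₆]₂/[C₄H₆]₁ = 0.23/0.074 = 3.108
Step 4: n = ln(9.66)/ln(3.108) = 2.00 ≈ 2
Step 5: The reaction is second order in C₄H₆.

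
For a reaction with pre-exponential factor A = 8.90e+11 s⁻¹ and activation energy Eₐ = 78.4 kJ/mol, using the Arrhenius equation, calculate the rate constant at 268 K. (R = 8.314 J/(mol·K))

4.66e-04 s⁻¹

Step 1: Use the Arrhenius equation: k = A × exp(-Eₐ/RT)
Step 2: Convert Eₐ to J/mol: 78.4 kJ/mol = 78400 J/mol
Step 3: Calculate the exponent: -Eₐ/(RT) = -78400/(8.314 × 268) = -35.18611
Step 4: k = 8.90e+11 × exp(-35.18611)
Step 5: k = 8.90e+11 × 5.23440e-16 = 4.6586e-04 s⁻¹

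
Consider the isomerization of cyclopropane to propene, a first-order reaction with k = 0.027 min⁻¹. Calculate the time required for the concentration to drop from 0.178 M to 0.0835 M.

28.03 min

Step 1: For first-order: t = ln([cyclopropane]₀/[cyclopropane])/k
Step 2: t = ln(0.178/0.0835)/0.027
Step 3: t = ln(2.132)/0.027
Step 4: t = 0.7569/0.027 = 28.03 min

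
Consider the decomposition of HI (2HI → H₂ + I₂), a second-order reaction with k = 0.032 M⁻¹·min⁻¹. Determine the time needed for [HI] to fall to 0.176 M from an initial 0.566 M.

122.3 min

Step 1: For second-order: t = (1/[HI] - 1/[HI]₀)/k
Step 2: t = (1/0.176 - 1/0.566)/0.032
Step 3: t = (5.682 - 1.767)/0.032
Step 4: t = 3.915/0.032 = 122.3 min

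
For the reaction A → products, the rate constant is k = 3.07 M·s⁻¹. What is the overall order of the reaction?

zeroth order (0)

Step 1: The units of k for an nth-order reaction are (concentration)^(1-n)·(time)⁻¹.
Step 2: Here k has units M·s⁻¹, so the concentration exponent is 1.
Step 3: 1 - n = 1 ⇒ n = 0. The reaction is zeroth order.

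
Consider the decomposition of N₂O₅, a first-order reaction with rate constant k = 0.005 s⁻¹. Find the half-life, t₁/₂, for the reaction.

138.6 s

Step 1: For a first-order reaction, t₁/₂ = ln(2)/k
Step 2: t₁/₂ = ln(2)/0.005
Step 3: t₁/₂ = 0.6931/0.005 = 138.6 s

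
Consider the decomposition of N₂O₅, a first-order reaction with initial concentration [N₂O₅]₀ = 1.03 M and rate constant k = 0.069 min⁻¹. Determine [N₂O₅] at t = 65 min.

0.01162 M

Step 1: For a first-order reaction: [N₂O₅] = [N₂O₅]₀ × e^(-kt)
Step 2: [N₂O₅] = 1.03 × e^(-0.069 × 65)
Step 3: [N₂O₅] = 1.03 × e^(-4.485)
Step 4: [N₂O₅] = 1.03 × 0.0112769 = 0.01162 M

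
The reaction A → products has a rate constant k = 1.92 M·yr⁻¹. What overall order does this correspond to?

zeroth order (0)

Step 1: The units of k for an nth-order reaction are (concentration)^(1-n)·(time)⁻¹.
Step 2: Here k has units M·yr⁻¹, so the concentration exponent is 1.
Step 3: 1 - n = 1 ⇒ n = 0. The reaction is zeroth order.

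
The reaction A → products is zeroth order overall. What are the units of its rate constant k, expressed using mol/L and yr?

mol/L·yr⁻¹

Step 1: For overall order n, rate = k × (concentration)^n.
Step 2: Rate has units mol/L·yr⁻¹; concentration term has units (mol/L)^0.
Step 3: k = rate / (concentration)^n, so units of k = (mol/L)^(1-0)·yr⁻¹ = mol/L·yr⁻¹.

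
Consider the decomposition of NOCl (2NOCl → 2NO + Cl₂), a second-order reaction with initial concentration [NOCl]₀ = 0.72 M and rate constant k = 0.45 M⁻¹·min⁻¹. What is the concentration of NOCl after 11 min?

0.1578 M

Step 1: For a second-order reaction: 1/[NOCl] = 1/[NOCl]₀ + kt
Step 2: 1/[NOCl] = 1/0.72 + 0.45 × 11
Step 3: 1/[NOCl] = 1.389 + 4.95 = 6.339
Step 4: [NOCl] = 1/6.339 = 0.1578 M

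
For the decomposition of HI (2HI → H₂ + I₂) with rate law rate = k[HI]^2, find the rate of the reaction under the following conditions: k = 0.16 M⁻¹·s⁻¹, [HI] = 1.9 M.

0.5776 M/s

Step 1: Identify the rate law: rate = k[HI]^2
Step 2: Substitute values: rate = 0.16 × (1.9)^2
Step 3: Calculate: rate = 0.16 × 3.61 = 0.5776 M/s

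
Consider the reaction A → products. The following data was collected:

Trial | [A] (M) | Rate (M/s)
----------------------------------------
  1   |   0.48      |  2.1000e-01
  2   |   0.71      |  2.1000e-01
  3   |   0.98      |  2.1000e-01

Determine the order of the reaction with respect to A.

zeroth order (0)

Step 1: Compare trials - when concentration changes, rate stays constant.
Step 2: rate₂/rate₁ = 2.1000e-01/2.1000e-01 = 1
Step 3: [A]₂/[A]₁ = 0.71/0.48 = 1.479
Step 4: Since rate ratio ≈ (conc ratio)^0, the reaction is zeroth order.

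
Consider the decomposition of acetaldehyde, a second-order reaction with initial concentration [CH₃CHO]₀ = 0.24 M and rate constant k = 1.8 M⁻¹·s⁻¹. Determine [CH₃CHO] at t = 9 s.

0.0491 M

Step 1: For a second-order reaction: 1/[CH₃CHO] = 1/[CH₃CHO]₀ + kt
Step 2: 1/[CH₃CHO] = 1/0.24 + 1.8 × 9
Step 3: 1/[CH₃CHO] = 4.167 + 16.2 = 20.37
Step 4: [CH₃CHO] = 1/20.37 = 0.0491 M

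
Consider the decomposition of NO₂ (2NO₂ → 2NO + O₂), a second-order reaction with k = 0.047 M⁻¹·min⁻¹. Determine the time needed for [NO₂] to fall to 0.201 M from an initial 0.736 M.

76.95 min

Step 1: For second-order: t = (1/[NO₂] - 1/[NO₂]₀)/k
Step 2: t = (1/0.201 - 1/0.736)/0.047
Step 3: t = (4.975 - 1.359)/0.047
Step 4: t = 3.616/0.047 = 76.95 min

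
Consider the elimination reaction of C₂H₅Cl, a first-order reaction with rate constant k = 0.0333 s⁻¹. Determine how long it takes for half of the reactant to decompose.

20.82 s

Step 1: For a first-order reaction, t₁/₂ = ln(2)/k
Step 2: t₁/₂ = ln(2)/0.0333
Step 3: t₁/₂ = 0.6931/0.0333 = 20.82 s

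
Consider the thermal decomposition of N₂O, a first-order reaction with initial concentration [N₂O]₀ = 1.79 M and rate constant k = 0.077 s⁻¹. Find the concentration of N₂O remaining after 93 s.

0.00139 M

Step 1: For a first-order reaction: [N₂O] = [N₂O]₀ × e^(-kt)
Step 2: [N₂O] = 1.79 × e^(-0.077 × 93)
Step 3: [N₂O] = 1.79 × e^(-7.161)
Step 4: [N₂O] = 1.79 × 0.000776278 = 0.00139 M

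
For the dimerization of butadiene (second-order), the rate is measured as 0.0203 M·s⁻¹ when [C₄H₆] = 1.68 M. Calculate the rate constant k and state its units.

0.007192 M⁻¹·s⁻¹

Step 1: rate = k[C₄H₆]^2, so k = rate / [C₄H₆]^2.
Step 2: k = 0.0203 / (1.68)^2 = 0.0203 / 2.822.
Step 3: k = 0.007192 M⁻¹·s⁻¹.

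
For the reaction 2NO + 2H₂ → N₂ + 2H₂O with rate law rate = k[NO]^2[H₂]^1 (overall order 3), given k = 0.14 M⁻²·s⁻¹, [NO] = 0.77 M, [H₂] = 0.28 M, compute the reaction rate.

0.02324 M/s

Step 1: The rate law is rate = k[NO]^2[H₂]^1, overall order = 2+1 = 3
Step 2: Substitute values: rate = 0.14 × (0.77)^2 × (0.28)^1
Step 3: rate = 0.14 × 0.5929 × 0.28 = 0.0232417 M/s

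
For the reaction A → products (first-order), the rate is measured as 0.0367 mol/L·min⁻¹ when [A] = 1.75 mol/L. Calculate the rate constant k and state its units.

0.02097 min⁻¹

Step 1: rate = k[A]^1, so k = rate / [A]^1.
Step 2: k = 0.0367 / (1.75)^1 = 0.0367 / 1.75.
Step 3: k = 0.02097 min⁻¹.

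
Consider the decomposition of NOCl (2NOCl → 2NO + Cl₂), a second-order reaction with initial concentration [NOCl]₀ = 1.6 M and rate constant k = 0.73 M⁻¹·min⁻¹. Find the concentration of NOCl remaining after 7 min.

0.1744 M

Step 1: For a second-order reaction: 1/[NOCl] = 1/[NOCl]₀ + kt
Step 2: 1/[NOCl] = 1/1.6 + 0.73 × 7
Step 3: 1/[NOCl] = 0.625 + 5.11 = 5.735
Step 4: [NOCl] = 1/5.735 = 0.1744 M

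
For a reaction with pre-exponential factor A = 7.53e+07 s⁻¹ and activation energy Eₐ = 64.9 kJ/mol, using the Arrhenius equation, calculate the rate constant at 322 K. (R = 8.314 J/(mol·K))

2.23e-03 s⁻¹

Step 1: Use the Arrhenius equation: k = A × exp(-Eₐ/RT)
Step 2: Convert Eₐ to J/mol: 64.9 kJ/mol = 64900 J/mol
Step 3: Calculate the exponent: -Eₐ/(RT) = -64900/(8.314 × 322) = -24.24258
Step 4: k = 7.53e+07 × exp(-24.24258)
Step 5: k = 7.53e+07 × 2.96197e-11 = 2.2304e-03 s⁻¹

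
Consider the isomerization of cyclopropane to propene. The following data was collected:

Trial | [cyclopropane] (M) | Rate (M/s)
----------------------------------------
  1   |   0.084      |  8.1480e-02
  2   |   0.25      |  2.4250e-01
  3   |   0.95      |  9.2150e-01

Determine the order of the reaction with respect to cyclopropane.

first order (1)

Step 1: Compare trials to find order n where rate₂/rate₁ = ([cyclopropane]₂/[cyclopropane]₁)^n
Step 2: rate₂/rate₁ = 2.4250e-01/8.1480e-02 = 2.976
Step 3: [cyclopropane]₂/[cyclopropane]₁ = 0.25/0.084 = 2.976
Step 4: n = ln(2.976)/ln(2.976) = 1.00 ≈ 1
Step 5: The reaction is first order in cyclopropane.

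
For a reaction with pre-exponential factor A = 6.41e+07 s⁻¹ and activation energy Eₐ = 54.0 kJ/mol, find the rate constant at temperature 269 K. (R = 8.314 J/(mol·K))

2.09e-03 s⁻¹

Step 1: Use the Arrhenius equation: k = A × exp(-Eₐ/RT)
Step 2: Convert Eₐ to J/mol: 54.0 kJ/mol = 54000 J/mol
Step 3: Calculate the exponent: -Eₐ/(RT) = -54000/(8.314 × 269) = -24.14524
Step 4: k = 6.41e+07 × exp(-24.14524)
Step 5: k = 6.41e+07 × 3.26479e-11 = 2.0927e-03 s⁻¹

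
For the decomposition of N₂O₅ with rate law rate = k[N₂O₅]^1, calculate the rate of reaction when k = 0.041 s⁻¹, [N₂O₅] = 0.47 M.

0.01927 M/s

Step 1: Identify the rate law: rate = k[N₂O₅]^1
Step 2: Substitute values: rate = 0.041 × (0.47)^1
Step 3: Calculate: rate = 0.041 × 0.47 = 0.01927 M/s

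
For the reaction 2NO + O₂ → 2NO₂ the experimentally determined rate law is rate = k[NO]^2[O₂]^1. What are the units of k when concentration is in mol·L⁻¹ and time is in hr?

(mol·L⁻¹)⁻²·hr⁻¹

Step 1: Overall order = 2 + 1 = 3.
Step 2: rate has units mol·L⁻¹·hr⁻¹; [NO]^2[O₂]^1 has units (mol·L⁻¹)^3.
Step 3: k = rate/([NO]^2[O₂]^1), so units of k = (mol·L⁻¹)^(1-3)·hr⁻¹ = (mol·L⁻¹)⁻²·hr⁻¹.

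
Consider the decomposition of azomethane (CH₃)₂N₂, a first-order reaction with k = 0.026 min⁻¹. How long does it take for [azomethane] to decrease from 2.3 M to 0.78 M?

41.59 min

Step 1: For first-order: t = ln([azomethane]₀/[azomethane])/k
Step 2: t = ln(2.3/0.78)/0.026
Step 3: t = ln(2.949)/0.026
Step 4: t = 1.081/0.026 = 41.59 min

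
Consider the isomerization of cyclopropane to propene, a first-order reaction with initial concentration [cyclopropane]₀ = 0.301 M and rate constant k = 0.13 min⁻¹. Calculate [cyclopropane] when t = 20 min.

0.02236 M

Step 1: For a first-order reaction: [cyclopropane] = [cyclopropane]₀ × e^(-kt)
Step 2: [cyclopropane] = 0.301 × e^(-0.13 × 20)
Step 3: [cyclopropane] = 0.301 × e^(-2.6)
Step 4: [cyclopropane] = 0.301 × 0.0742736 = 0.02236 M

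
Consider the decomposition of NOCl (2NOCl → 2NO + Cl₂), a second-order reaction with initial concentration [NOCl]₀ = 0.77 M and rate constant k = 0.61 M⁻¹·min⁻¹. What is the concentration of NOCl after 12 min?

0.116 M

Step 1: For a second-order reaction: 1/[NOCl] = 1/[NOCl]₀ + kt
Step 2: 1/[NOCl] = 1/0.77 + 0.61 × 12
Step 3: 1/[NOCl] = 1.299 + 7.32 = 8.619
Step 4: [NOCl] = 1/8.619 = 0.116 M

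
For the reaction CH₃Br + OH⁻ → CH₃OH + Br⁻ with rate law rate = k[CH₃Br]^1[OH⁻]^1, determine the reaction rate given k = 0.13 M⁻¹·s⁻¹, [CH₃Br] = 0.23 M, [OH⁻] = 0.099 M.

0.00296 M/s

Step 1: The rate law is rate = k[CH₃Br]^1[OH⁻]^1
Step 2: Substitute: rate = 0.13 × (0.23)^1 × (0.099)^1
Step 3: rate = 0.13 × 0.23 × 0.099 = 0.0029601 M/s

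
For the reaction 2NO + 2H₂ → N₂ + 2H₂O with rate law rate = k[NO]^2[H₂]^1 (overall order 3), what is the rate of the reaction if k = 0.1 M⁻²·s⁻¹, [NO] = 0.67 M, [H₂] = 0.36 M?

0.01616 M/s

Step 1: The rate law is rate = k[NO]^2[H₂]^1, overall order = 2+1 = 3
Step 2: Substitute values: rate = 0.1 × (0.67)^2 × (0.36)^1
Step 3: rate = 0.1 × 0.4489 × 0.36 = 0.0161604 M/s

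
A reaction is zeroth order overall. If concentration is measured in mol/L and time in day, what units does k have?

mol/L·day⁻¹

Step 1: For overall order n, rate = k × (concentration)^n.
Step 2: Rate has units mol/L·day⁻¹; concentration term has units (mol/L)^0.
Step 3: k = rate / (concentration)^n, so units of k = (mol/L)^(1-0)·day⁻¹ = mol/L·day⁻¹.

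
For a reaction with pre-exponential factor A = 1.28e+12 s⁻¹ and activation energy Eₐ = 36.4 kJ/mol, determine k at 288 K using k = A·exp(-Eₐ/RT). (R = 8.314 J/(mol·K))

3.20e+05 s⁻¹

Step 1: Use the Arrhenius equation: k = A × exp(-Eₐ/RT)
Step 2: Convert Eₐ to J/mol: 36.4 kJ/mol = 36400 J/mol
Step 3: Calculate the exponent: -Eₐ/(RT) = -36400/(8.314 × 288) = -15.20194
Step 4: k = 1.28e+12 × exp(-15.20194)
Step 5: k = 1.28e+12 × 2.49966e-07 = 3.1996e+05 s⁻¹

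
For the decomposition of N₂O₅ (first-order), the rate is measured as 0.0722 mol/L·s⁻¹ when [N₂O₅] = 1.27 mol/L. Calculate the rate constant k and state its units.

0.05685 s⁻¹

Step 1: rate = k[N₂O₅]^1, so k = rate / [N₂O₅]^1.
Step 2: k = 0.0722 / (1.27)^1 = 0.0722 / 1.27.
Step 3: k = 0.05685 s⁻¹.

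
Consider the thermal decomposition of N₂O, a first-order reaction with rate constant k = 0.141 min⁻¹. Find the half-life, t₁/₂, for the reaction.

4.916 min

Step 1: For a first-order reaction, t₁/₂ = ln(2)/k
Step 2: t₁/₂ = ln(2)/0.141
Step 3: t₁/₂ = 0.6931/0.141 = 4.916 min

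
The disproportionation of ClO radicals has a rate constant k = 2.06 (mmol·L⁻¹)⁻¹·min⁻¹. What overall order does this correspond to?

second order (2)

Step 1: The units of k for an nth-order reaction are (concentration)^(1-n)·(time)⁻¹.
Step 2: Here k has units (mmol·L⁻¹)⁻¹·min⁻¹, so the concentration exponent is -1.
Step 3: 1 - n = -1 ⇒ n = 2. The reaction is second order.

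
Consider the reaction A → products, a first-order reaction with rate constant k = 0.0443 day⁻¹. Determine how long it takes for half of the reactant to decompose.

15.65 day

Step 1: For a first-order reaction, t₁/₂ = ln(2)/k
Step 2: t₁/₂ = ln(2)/0.0443
Step 3: t₁/₂ = 0.6931/0.0443 = 15.65 day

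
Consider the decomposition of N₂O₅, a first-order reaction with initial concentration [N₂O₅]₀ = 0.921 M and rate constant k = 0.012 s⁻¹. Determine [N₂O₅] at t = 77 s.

0.3656 M

Step 1: For a first-order reaction: [N₂O₅] = [N₂O₅]₀ × e^(-kt)
Step 2: [N₂O₅] = 0.921 × e^(-0.012 × 77)
Step 3: [N₂O₅] = 0.921 × e^(-0.924)
Step 4: [N₂O₅] = 0.921 × 0.396928 = 0.3656 M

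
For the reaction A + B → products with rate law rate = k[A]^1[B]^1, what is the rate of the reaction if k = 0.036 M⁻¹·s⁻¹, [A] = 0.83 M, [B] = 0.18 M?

0.005378 M/s

Step 1: The rate law is rate = k[A]^1[B]^1
Step 2: Substitute: rate = 0.036 × (0.83)^1 × (0.18)^1
Step 3: rate = 0.036 × 0.83 × 0.18 = 0.0053784 M/s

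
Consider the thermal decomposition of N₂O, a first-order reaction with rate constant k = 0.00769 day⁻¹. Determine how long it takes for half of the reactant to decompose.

90.14 day

Step 1: For a first-order reaction, t₁/₂ = ln(2)/k
Step 2: t₁/₂ = ln(2)/0.00769
Step 3: t₁/₂ = 0.6931/0.00769 = 90.14 day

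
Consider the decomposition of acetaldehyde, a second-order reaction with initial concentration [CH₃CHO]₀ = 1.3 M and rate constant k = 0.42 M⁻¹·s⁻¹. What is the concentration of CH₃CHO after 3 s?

0.4928 M

Step 1: For a second-order reaction: 1/[CH₃CHO] = 1/[CH₃CHO]₀ + kt
Step 2: 1/[CH₃CHO] = 1/1.3 + 0.42 × 3
Step 3: 1/[CH₃CHO] = 0.7692 + 1.26 = 2.029
Step 4: [CH₃CHO] = 1/2.029 = 0.4928 M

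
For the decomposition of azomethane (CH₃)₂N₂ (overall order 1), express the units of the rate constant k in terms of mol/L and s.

s⁻¹

Step 1: For overall order n, rate = k × (concentration)^n.
Step 2: Rate has units mol/L·s⁻¹; concentration term has units (mol/L)^1.
Step 3: k = rate / (concentration)^n, so units of k = (mol/L)^(1-1)·s⁻¹ = s⁻¹.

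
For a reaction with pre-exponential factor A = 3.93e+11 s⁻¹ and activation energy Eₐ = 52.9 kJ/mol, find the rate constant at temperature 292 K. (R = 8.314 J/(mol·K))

1.35e+02 s⁻¹

Step 1: Use the Arrhenius equation: k = A × exp(-Eₐ/RT)
Step 2: Convert Eₐ to J/mol: 52.9 kJ/mol = 52900 J/mol
Step 3: Calculate the exponent: -Eₐ/(RT) = -52900/(8.314 × 292) = -21.79028
Step 4: k = 3.93e+11 × exp(-21.79028)
Step 5: k = 3.93e+11 × 3.44034e-10 = 1.3521e+02 s⁻¹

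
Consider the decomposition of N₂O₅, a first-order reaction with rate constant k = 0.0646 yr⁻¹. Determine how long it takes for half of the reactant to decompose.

10.73 yr

Step 1: For a first-order reaction, t₁/₂ = ln(2)/k
Step 2: t₁/₂ = ln(2)/0.0646
Step 3: t₁/₂ = 0.6931/0.0646 = 10.73 yr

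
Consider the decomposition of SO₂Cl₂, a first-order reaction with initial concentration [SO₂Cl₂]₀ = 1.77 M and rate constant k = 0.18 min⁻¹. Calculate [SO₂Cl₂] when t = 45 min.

0.0005373 M

Step 1: For a first-order reaction: [SO₂Cl₂] = [SO₂Cl₂]₀ × e^(-kt)
Step 2: [SO₂Cl₂] = 1.77 × e^(-0.18 × 45)
Step 3: [SO₂Cl₂] = 1.77 × e^(-8.1)
Step 4: [SO₂Cl₂] = 1.77 × 0.000303539 = 0.0005373 M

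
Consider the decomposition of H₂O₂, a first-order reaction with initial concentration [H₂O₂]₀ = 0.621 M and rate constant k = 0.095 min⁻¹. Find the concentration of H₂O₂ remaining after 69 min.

0.0008837 M

Step 1: For a first-order reaction: [H₂O₂] = [H₂O₂]₀ × e^(-kt)
Step 2: [H₂O₂] = 0.621 × e^(-0.095 × 69)
Step 3: [H₂O₂] = 0.621 × e^(-6.555)
Step 4: [H₂O₂] = 0.621 × 0.00142298 = 0.0008837 M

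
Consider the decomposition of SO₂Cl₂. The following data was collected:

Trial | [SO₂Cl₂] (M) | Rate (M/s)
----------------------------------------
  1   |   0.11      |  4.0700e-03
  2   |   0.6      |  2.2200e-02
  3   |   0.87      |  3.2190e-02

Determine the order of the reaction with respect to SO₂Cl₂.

first order (1)

Step 1: Compare trials to find order n where rate₂/rate₁ = ([SO₂Cl₂]₂/[SO₂Cl₂]₁)^n
Step 2: rate₂/rate₁ = 2.2200e-02/4.0700e-03 = 5.455
Step 3: [SO₂Cl₂]₂/[SO₂Cl₂]₁ = 0.6/0.11 = 5.455
Step 4: n = ln(5.455)/ln(5.455) = 1.00 ≈ 1
Step 5: The reaction is first order in SO₂Cl₂.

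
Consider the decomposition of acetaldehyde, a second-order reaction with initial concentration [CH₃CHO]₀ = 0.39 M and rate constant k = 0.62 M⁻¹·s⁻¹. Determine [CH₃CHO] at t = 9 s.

0.1228 M

Step 1: For a second-order reaction: 1/[CH₃CHO] = 1/[CH₃CHO]₀ + kt
Step 2: 1/[CH₃CHO] = 1/0.39 + 0.62 × 9
Step 3: 1/[CH₃CHO] = 2.564 + 5.58 = 8.144
Step 4: [CH₃CHO] = 1/8.144 = 0.1228 M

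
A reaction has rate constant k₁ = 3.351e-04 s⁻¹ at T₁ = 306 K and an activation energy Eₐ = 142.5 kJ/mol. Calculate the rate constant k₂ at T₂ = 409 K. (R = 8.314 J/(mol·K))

4.480e+02 s⁻¹

Step 1: Use the two-temperature Arrhenius form: ln(k₂/k₁) = -Eₐ/R × (1/T₂ - 1/T₁)
Step 2: Convert Eₐ to J/mol: 142.5 kJ/mol = 142500 J/mol
Step 3: 1/T₂ - 1/T₁ = 1/409 - 1/306 = -8.229861e-04 K⁻¹
Step 4: ln(k₂/k₁) = -142500/8.314 × -8.229861e-04 = 14.10579
Step 5: k₂ = k₁ × exp(14.10579) = 3.351e-04 × 1.33680e+06 = 4.480e+02 s⁻¹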